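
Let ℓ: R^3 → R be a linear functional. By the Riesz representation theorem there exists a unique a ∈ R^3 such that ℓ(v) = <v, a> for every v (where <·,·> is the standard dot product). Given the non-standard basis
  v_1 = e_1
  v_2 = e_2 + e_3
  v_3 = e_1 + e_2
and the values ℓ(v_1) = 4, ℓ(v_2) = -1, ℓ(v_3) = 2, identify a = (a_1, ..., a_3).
a = (4, -2, 1)

Write a = (a_1, ..., a_3) in the standard basis. For each basis vector v_i, ℓ(v_i) = <v_i, a> is a linear equation in the a_j's. Collect the n equations into a matrix system V a = ℓ, where row i of V is v_i (expressed in the standard basis). Since V is invertible (lower-triangular with 1s on the diagonal, up to permutation), solve by back-substitution:
  V =
[[1, 0, 0],
 [0, 1, 1],
 [1, 1, 0]]
  V a = (4, -1, 2)
Solving gives a = (4, -2, 1).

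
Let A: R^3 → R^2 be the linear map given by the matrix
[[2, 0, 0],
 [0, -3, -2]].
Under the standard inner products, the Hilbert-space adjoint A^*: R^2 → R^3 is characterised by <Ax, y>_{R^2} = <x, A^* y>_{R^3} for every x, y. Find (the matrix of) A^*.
A^* = A^T =
[[2, 0],
 [0, -3],
 [0, -2]]

For real matrices with standard dot products, the defining identity <Ax, y> = <x, A^* y> gives (Ax)^T y = x^T (A^*) y, i.e. x^T A^T y = x^T (A^*) y. Since this holds for all x, y, we must have A^* = A^T. Therefore
A^* =
[[2, 0],
 [0, -3],
 [0, -2]].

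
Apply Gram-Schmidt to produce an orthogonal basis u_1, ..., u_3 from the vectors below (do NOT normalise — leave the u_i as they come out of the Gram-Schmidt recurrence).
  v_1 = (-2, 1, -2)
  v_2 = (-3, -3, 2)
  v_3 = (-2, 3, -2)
Orthogonal basis:
  u_1 = (-2, 1, -2)
  u_2 = (-29/9, -26/9, 16/9)
  u_3 = (-80/197, 200/197, 180/197)

Apply the Gram-Schmidt recurrence
  u_1 = v_1
  u_i = v_i − Σ_{j<i} ((v_i · u_j) / (u_j · u_j)) · u_j.

Step by step this gives:
  u_1 = (-2, 1, -2)
  u_2 = (-29/9, -26/9, 16/9)
  u_3 = (-80/197, 200/197, 180/197)

Orthogonality check:
  u_2 · u_1 = 0 (should be 0)
  u_3 · u_1 = 0 (should be 0)
  u_3 · u_2 = 0 (should be 0)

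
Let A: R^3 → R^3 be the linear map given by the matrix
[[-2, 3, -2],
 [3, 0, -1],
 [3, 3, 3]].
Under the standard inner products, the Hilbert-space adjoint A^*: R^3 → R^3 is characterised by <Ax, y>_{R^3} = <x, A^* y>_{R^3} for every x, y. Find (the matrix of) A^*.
A^* = A^T =
[[-2, 3, 3],
 [3, 0, 3],
 [-2, -1, 3]]

For real matrices with standard dot products, the defining identity <Ax, y> = <x, A^* y> gives (Ax)^T y = x^T (A^*) y, i.e. x^T A^T y = x^T (A^*) y. Since this holds for all x, y, we must have A^* = A^T. Therefore
A^* =
[[-2, 3, 3],
 [3, 0, 3],
 [-2, -1, 3]].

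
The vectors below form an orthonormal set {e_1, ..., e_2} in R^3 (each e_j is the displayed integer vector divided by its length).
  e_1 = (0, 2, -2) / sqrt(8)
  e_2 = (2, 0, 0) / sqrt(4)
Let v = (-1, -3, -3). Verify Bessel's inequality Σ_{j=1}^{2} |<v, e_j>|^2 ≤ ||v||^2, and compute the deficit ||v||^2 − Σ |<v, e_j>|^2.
Σ |<v, e_j>|^2 = 1; ||v||^2 = 19; deficit = 18

Write each e_j = u_j / sqrt(<u_j, u_j>) where u_j is the displayed integer vector. Then <v, e_j> = <v, u_j> / sqrt(<u_j, u_j>), so |<v, e_j>|^2 = <v, u_j>^2 / <u_j, u_j>.
Coefficients: <v, e_1> = 0/sqrt(8), <v, e_2> = -2/sqrt(4).
Square and sum: Σ |<v, e_j>|^2 = 1.
Compute ||v||^2 = v·v = 19.
Deficit = 19 − 1 = 18 ≥ 0, confirming Bessel's inequality. (The deficit equals ||v − Σ <v,e_j> e_j||^2, the squared distance from v to span{e_j}.)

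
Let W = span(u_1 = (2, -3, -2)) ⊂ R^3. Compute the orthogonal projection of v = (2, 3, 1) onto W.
proj_W(v) = (-14/17, 21/17, 14/17)

Set up U = [u_1 | ... | u_1] ∈ R^(3×1). The projector onto W = col(U) is P = U (U^T U)^(-1) U^T.
Compute U^T U =
  [17],
and U^T v = (-7).
Solve U^T U · c = U^T v for the coefficients: c = (-7/17). The projection is proj_W(v) = U c.
Check: (v - proj_W(v)) · u_1 = 0  (should be 0).
Result: proj_W(v) = (-14/17, 21/17, 14/17).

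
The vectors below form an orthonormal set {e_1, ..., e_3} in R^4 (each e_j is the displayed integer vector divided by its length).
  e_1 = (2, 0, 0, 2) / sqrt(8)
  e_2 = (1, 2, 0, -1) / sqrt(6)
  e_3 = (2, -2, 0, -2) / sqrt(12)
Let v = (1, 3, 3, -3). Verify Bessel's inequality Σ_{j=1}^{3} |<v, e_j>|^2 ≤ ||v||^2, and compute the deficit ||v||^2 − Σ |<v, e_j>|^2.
Σ |<v, e_j>|^2 = 19; ||v||^2 = 28; deficit = 9

Write each e_j = u_j / sqrt(<u_j, u_j>) where u_j is the displayed integer vector. Then <v, e_j> = <v, u_j> / sqrt(<u_j, u_j>), so |<v, e_j>|^2 = <v, u_j>^2 / <u_j, u_j>.
Coefficients: <v, e_1> = -4/sqrt(8), <v, e_2> = 10/sqrt(6), <v, e_3> = 2/sqrt(12).
Square and sum: Σ |<v, e_j>|^2 = 19.
Compute ||v||^2 = v·v = 28.
Deficit = 28 − 19 = 9 ≥ 0, confirming Bessel's inequality. (The deficit equals ||v − Σ <v,e_j> e_j||^2, the squared distance from v to span{e_j}.)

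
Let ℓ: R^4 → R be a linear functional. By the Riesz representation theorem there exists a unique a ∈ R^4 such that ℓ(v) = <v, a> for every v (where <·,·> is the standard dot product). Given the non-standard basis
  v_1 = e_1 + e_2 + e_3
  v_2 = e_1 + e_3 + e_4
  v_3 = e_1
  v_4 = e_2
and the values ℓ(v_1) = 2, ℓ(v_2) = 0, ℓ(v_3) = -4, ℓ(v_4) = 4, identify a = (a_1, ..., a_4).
a = (-4, 4, 2, 2)

Write a = (a_1, ..., a_4) in the standard basis. For each basis vector v_i, ℓ(v_i) = <v_i, a> is a linear equation in the a_j's. Collect the n equations into a matrix system V a = ℓ, where row i of V is v_i (expressed in the standard basis). Since V is invertible (lower-triangular with 1s on the diagonal, up to permutation), solve by back-substitution:
  V =
[[1, 1, 1, 0],
 [1, 0, 1, 1],
 [1, 0, 0, 0],
 [0, 1, 0, 0]]
  V a = (2, 0, -4, 4)
Solving gives a = (-4, 4, 2, 2).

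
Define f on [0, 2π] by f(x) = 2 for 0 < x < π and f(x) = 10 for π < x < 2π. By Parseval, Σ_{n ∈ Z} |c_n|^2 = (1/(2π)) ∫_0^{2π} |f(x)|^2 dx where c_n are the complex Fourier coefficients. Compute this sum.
Σ |c_n|^2 = 52

Parseval equates the L^2 energy of f (normalised by 1/(2π)) with the ℓ^2 sum of its Fourier coefficients: (1/(2π)) ∫_0^{2π} |f|^2 = Σ |c_n|^2.
Compute the left side: (1/(2π)) [∫_0^π 2^2 dx + ∫_π^{2π} 10^2 dx] = (1/(2π)) · (4π + 100π) = (4 + 100)/2 = 52.
So Σ_{n ∈ Z} |c_n|^2 = 52.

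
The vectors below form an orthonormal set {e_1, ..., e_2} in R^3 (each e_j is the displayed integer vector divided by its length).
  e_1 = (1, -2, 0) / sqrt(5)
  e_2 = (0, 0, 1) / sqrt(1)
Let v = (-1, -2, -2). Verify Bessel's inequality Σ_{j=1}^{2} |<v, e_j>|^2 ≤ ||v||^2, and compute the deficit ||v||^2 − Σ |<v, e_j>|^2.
Σ |<v, e_j>|^2 = 29/5; ||v||^2 = 9; deficit = 16/5

Write each e_j = u_j / sqrt(<u_j, u_j>) where u_j is the displayed integer vector. Then <v, e_j> = <v, u_j> / sqrt(<u_j, u_j>), so |<v, e_j>|^2 = <v, u_j>^2 / <u_j, u_j>.
Coefficients: <v, e_1> = 3/sqrt(5), <v, e_2> = -2/sqrt(1).
Square and sum: Σ |<v, e_j>|^2 = 29/5.
Compute ||v||^2 = v·v = 9.
Deficit = 9 − 29/5 = 16/5 ≥ 0, confirming Bessel's inequality. (The deficit equals ||v − Σ <v,e_j> e_j||^2, the squared distance from v to span{e_j}.)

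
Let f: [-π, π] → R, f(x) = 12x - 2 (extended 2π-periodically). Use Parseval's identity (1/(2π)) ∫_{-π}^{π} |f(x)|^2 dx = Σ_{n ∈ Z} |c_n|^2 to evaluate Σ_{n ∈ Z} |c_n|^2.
Σ |c_n|^2 = 48π^2 + 4

Expand and integrate term by term over [-π, π]:
  ∫ (12x)^2 dx = 144·(2π^3/3); ∫ 2·12·(-2)·x dx = 0 (odd integrand); ∫ (-2)^2 dx = 4·2π.
So (1/(2π)) ∫_{-π}^{π} (12x - 2)^2 dx = 144π^2/3 + 4 = 48π^2 + 4.
Parseval ⇒ Σ |c_n|^2 = 48π^2 + 4.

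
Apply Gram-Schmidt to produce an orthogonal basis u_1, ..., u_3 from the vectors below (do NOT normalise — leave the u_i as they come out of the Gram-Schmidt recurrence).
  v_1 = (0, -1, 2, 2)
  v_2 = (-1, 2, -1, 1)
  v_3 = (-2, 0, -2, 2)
Orthogonal basis:
  u_1 = (0, -1, 2, 2)
  u_2 = (-1, 16/9, -5/9, 13/9)
  u_3 = (-64/59, -96/59, -88/59, 40/59)

Apply the Gram-Schmidt recurrence
  u_1 = v_1
  u_i = v_i − Σ_{j<i} ((v_i · u_j) / (u_j · u_j)) · u_j.

Step by step this gives:
  u_1 = (0, -1, 2, 2)
  u_2 = (-1, 16/9, -5/9, 13/9)
  u_3 = (-64/59, -96/59, -88/59, 40/59)

Orthogonality check:
  u_2 · u_1 = 0 (should be 0)
  u_3 · u_1 = 0 (should be 0)
  u_3 · u_2 = 0 (should be 0)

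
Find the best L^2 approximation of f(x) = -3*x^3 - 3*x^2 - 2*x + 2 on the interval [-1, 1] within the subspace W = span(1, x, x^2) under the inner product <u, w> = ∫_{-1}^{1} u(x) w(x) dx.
g(x) = -3*x^2 - 19*x/5 + 2

The best approximation g ∈ W is the orthogonal projection of f onto W. Writing g = a_0 + a_1 x + a_2 x^2, the coefficients solve the normal equations G · a = b where
  G_{ij} = <φ_i, φ_j> and b_i = <f, φ_i>, with φ_0 = 1, φ_1 = x, φ_2 = x^2.
G =
  [2, 0, 2/3]
  [0, 2/3, 0]
  [2/3, 0, 2/5],
b = (2, -38/15, 2/15).
Solving gives a_0 = 2, a_1 = -19/5, a_2 = -3, so
  g(x) = -3*x^2 - 19*x/5 + 2.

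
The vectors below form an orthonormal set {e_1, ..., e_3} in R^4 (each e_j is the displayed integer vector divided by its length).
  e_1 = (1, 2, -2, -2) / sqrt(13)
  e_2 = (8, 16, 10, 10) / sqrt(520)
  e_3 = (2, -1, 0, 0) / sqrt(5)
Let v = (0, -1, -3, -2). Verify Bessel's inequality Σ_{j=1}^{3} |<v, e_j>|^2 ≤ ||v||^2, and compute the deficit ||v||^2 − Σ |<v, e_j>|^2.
Σ |<v, e_j>|^2 = 27/2; ||v||^2 = 14; deficit = 1/2

Write each e_j = u_j / sqrt(<u_j, u_j>) where u_j is the displayed integer vector. Then <v, e_j> = <v, u_j> / sqrt(<u_j, u_j>), so |<v, e_j>|^2 = <v, u_j>^2 / <u_j, u_j>.
Coefficients: <v, e_1> = 8/sqrt(13), <v, e_2> = -66/sqrt(520), <v, e_3> = 1/sqrt(5).
Square and sum: Σ |<v, e_j>|^2 = 27/2.
Compute ||v||^2 = v·v = 14.
Deficit = 14 − 27/2 = 1/2 ≥ 0, confirming Bessel's inequality. (The deficit equals ||v − Σ <v,e_j> e_j||^2, the squared distance from v to span{e_j}.)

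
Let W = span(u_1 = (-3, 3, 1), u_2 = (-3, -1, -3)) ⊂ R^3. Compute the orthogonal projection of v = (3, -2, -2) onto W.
proj_W(v) = (27/11, -31/11, -13/11)

Set up U = [u_1 | ... | u_2] ∈ R^(3×2). The projector onto W = col(U) is P = U (U^T U)^(-1) U^T.
Compute U^T U =
  [19, 3]
  [3, 19],
and U^T v = (-17, -1).
Solve U^T U · c = U^T v for the coefficients: c = (-10/11, 1/11). The projection is proj_W(v) = U c.
Check: (v - proj_W(v)) · u_1 = 0  (should be 0).
Check: (v - proj_W(v)) · u_2 = 0  (should be 0).
Result: proj_W(v) = (27/11, -31/11, -13/11).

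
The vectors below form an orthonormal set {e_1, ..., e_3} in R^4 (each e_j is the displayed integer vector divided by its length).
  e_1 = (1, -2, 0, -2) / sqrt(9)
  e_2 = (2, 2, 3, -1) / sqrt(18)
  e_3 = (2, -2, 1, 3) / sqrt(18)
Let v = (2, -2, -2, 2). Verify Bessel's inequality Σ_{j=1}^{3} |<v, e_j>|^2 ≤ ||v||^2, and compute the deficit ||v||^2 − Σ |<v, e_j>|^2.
Σ |<v, e_j>|^2 = 12; ||v||^2 = 16; deficit = 4

Write each e_j = u_j / sqrt(<u_j, u_j>) where u_j is the displayed integer vector. Then <v, e_j> = <v, u_j> / sqrt(<u_j, u_j>), so |<v, e_j>|^2 = <v, u_j>^2 / <u_j, u_j>.
Coefficients: <v, e_1> = 2/sqrt(9), <v, e_2> = -8/sqrt(18), <v, e_3> = 12/sqrt(18).
Square and sum: Σ |<v, e_j>|^2 = 12.
Compute ||v||^2 = v·v = 16.
Deficit = 16 − 12 = 4 ≥ 0, confirming Bessel's inequality. (The deficit equals ||v − Σ <v,e_j> e_j||^2, the squared distance from v to span{e_j}.)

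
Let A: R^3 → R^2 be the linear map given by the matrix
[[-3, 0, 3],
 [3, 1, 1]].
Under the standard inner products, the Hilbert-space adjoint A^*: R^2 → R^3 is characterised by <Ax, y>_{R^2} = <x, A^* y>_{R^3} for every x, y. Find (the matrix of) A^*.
A^* = A^T =
[[-3, 3],
 [0, 1],
 [3, 1]]

For real matrices with standard dot products, the defining identity <Ax, y> = <x, A^* y> gives (Ax)^T y = x^T (A^*) y, i.e. x^T A^T y = x^T (A^*) y. Since this holds for all x, y, we must have A^* = A^T. Therefore
A^* =
[[-3, 3],
 [0, 1],
 [3, 1]].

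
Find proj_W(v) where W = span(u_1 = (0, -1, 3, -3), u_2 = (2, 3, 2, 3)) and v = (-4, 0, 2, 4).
proj_W(v) = (116/229, 228/229, -46/229, 336/229)

Set up U = [u_1 | ... | u_2] ∈ R^(4×2). The projector onto W = col(U) is P = U (U^T U)^(-1) U^T.
Compute U^T U =
  [19, -6]
  [-6, 26],
and U^T v = (-6, 8).
Solve U^T U · c = U^T v for the coefficients: c = (-54/229, 58/229). The projection is proj_W(v) = U c.
Check: (v - proj_W(v)) · u_1 = 0  (should be 0).
Check: (v - proj_W(v)) · u_2 = 0  (should be 0).
Result: proj_W(v) = (116/229, 228/229, -46/229, 336/229).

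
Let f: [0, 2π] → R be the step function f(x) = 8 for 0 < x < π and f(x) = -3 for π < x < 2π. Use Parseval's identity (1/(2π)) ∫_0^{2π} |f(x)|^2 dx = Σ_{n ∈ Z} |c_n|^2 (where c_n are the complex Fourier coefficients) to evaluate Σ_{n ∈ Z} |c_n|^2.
Σ |c_n|^2 = 73/2

Parseval equates the L^2 energy of f (normalised by 1/(2π)) with the ℓ^2 sum of its Fourier coefficients: (1/(2π)) ∫_0^{2π} |f|^2 = Σ |c_n|^2.
Compute the left side: (1/(2π)) [∫_0^π 8^2 dx + ∫_π^{2π} (-3)^2 dx] = (1/(2π)) · (64π + 9π) = (64 + 9)/2 = 73/2.
So Σ_{n ∈ Z} |c_n|^2 = 73/2.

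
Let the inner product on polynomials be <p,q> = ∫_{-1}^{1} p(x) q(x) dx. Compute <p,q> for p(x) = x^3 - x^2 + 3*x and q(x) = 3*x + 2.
<p,q> = 88/15

Expand the product: p(x)·q(x) = 3*x^4 - x^3 + 7*x^2 + 6*x.
∫_{-1}^{1} of each monomial x^k gives [2/(k+1) if k even, 0 if k odd]. Integrating term-by-term (or equivalently evaluating the antiderivative F(x) = 3*x^5/5 - x^4/4 + 7*x^3/3 + 3*x^2 at the endpoints):
  F(1) − F(−1) = 341/60 − (-11/60) = 88/15.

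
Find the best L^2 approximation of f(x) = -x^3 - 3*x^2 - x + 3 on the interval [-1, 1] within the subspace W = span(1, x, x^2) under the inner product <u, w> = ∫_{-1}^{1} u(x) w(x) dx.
g(x) = -3*x^2 - 8*x/5 + 3

The best approximation g ∈ W is the orthogonal projection of f onto W. Writing g = a_0 + a_1 x + a_2 x^2, the coefficients solve the normal equations G · a = b where
  G_{ij} = <φ_i, φ_j> and b_i = <f, φ_i>, with φ_0 = 1, φ_1 = x, φ_2 = x^2.
G =
  [2, 0, 2/3]
  [0, 2/3, 0]
  [2/3, 0, 2/5],
b = (4, -16/15, 4/5).
Solving gives a_0 = 3, a_1 = -8/5, a_2 = -3, so
  g(x) = -3*x^2 - 8*x/5 + 3.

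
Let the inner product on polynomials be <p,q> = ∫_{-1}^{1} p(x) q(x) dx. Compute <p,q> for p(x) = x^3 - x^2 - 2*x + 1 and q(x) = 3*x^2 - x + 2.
<p,q> = 22/5

Expand the product: p(x)·q(x) = 3*x^5 - 4*x^4 - 3*x^3 + 3*x^2 - 5*x + 2.
∫_{-1}^{1} of each monomial x^k gives [2/(k+1) if k even, 0 if k odd]. Integrating term-by-term (or equivalently evaluating the antiderivative F(x) = x^6/2 - 4*x^5/5 - 3*x^4/4 + x^3 - 5*x^2/2 + 2*x at the endpoints):
  F(1) − F(−1) = -11/20 − (-99/20) = 22/5.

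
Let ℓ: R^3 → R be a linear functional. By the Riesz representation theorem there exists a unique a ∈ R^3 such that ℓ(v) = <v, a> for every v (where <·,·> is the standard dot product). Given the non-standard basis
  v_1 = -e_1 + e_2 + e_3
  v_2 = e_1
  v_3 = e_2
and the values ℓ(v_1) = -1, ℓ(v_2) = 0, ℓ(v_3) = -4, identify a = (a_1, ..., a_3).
a = (0, -4, 3)

Write a = (a_1, ..., a_3) in the standard basis. For each basis vector v_i, ℓ(v_i) = <v_i, a> is a linear equation in the a_j's. Collect the n equations into a matrix system V a = ℓ, where row i of V is v_i (expressed in the standard basis). Since V is invertible (lower-triangular with 1s on the diagonal, up to permutation), solve by back-substitution:
  V =
[[-1, 1, 1],
 [1, 0, 0],
 [0, 1, 0]]
  V a = (-1, 0, -4)
Solving gives a = (0, -4, 3).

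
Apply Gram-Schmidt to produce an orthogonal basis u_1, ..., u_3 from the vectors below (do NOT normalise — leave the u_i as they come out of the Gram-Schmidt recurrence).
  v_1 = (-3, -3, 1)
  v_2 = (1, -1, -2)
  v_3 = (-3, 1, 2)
Orthogonal basis:
  u_1 = (-3, -3, 1)
  u_2 = (13/19, -25/19, -36/19)
  u_3 = (-49/55, 7/11, -42/55)

Apply the Gram-Schmidt recurrence
  u_1 = v_1
  u_i = v_i − Σ_{j<i} ((v_i · u_j) / (u_j · u_j)) · u_j.

Step by step this gives:
  u_1 = (-3, -3, 1)
  u_2 = (13/19, -25/19, -36/19)
  u_3 = (-49/55, 7/11, -42/55)

Orthogonality check:
  u_2 · u_1 = 0 (should be 0)
  u_3 · u_1 = 0 (should be 0)
  u_3 · u_2 = 0 (should be 0)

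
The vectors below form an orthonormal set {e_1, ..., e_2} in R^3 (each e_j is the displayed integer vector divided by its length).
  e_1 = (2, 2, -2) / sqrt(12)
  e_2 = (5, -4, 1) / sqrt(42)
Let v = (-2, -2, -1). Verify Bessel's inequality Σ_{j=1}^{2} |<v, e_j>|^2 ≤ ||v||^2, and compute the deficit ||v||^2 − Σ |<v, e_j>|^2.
Σ |<v, e_j>|^2 = 45/14; ||v||^2 = 9; deficit = 81/14

Write each e_j = u_j / sqrt(<u_j, u_j>) where u_j is the displayed integer vector. Then <v, e_j> = <v, u_j> / sqrt(<u_j, u_j>), so |<v, e_j>|^2 = <v, u_j>^2 / <u_j, u_j>.
Coefficients: <v, e_1> = -6/sqrt(12), <v, e_2> = -3/sqrt(42).
Square and sum: Σ |<v, e_j>|^2 = 45/14.
Compute ||v||^2 = v·v = 9.
Deficit = 9 − 45/14 = 81/14 ≥ 0, confirming Bessel's inequality. (The deficit equals ||v − Σ <v,e_j> e_j||^2, the squared distance from v to span{e_j}.)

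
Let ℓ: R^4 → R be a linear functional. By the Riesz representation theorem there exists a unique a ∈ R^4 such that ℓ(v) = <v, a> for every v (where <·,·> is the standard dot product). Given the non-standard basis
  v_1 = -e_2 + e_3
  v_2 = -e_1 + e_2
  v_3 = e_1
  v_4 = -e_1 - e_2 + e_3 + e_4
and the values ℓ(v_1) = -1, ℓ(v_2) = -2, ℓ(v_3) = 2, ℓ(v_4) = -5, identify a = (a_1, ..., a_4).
a = (2, 0, -1, -2)

Write a = (a_1, ..., a_4) in the standard basis. For each basis vector v_i, ℓ(v_i) = <v_i, a> is a linear equation in the a_j's. Collect the n equations into a matrix system V a = ℓ, where row i of V is v_i (expressed in the standard basis). Since V is invertible (lower-triangular with 1s on the diagonal, up to permutation), solve by back-substitution:
  V =
[[0, -1, 1, 0],
 [-1, 1, 0, 0],
 [1, 0, 0, 0],
 [-1, -1, 1, 1]]
  V a = (-1, -2, 2, -5)
Solving gives a = (2, 0, -1, -2).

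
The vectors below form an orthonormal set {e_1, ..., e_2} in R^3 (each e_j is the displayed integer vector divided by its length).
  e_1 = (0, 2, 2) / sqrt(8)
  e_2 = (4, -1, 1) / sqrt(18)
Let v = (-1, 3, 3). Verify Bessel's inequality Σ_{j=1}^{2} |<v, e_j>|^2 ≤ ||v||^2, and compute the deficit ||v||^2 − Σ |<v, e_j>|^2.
Σ |<v, e_j>|^2 = 170/9; ||v||^2 = 19; deficit = 1/9

Write each e_j = u_j / sqrt(<u_j, u_j>) where u_j is the displayed integer vector. Then <v, e_j> = <v, u_j> / sqrt(<u_j, u_j>), so |<v, e_j>|^2 = <v, u_j>^2 / <u_j, u_j>.
Coefficients: <v, e_1> = 12/sqrt(8), <v, e_2> = -4/sqrt(18).
Square and sum: Σ |<v, e_j>|^2 = 170/9.
Compute ||v||^2 = v·v = 19.
Deficit = 19 − 170/9 = 1/9 ≥ 0, confirming Bessel's inequality. (The deficit equals ||v − Σ <v,e_j> e_j||^2, the squared distance from v to span{e_j}.)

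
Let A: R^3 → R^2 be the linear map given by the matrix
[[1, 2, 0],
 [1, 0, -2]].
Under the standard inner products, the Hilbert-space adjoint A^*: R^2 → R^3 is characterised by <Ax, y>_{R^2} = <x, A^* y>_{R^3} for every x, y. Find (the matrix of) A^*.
A^* = A^T =
[[1, 1],
 [2, 0],
 [0, -2]]

For real matrices with standard dot products, the defining identity <Ax, y> = <x, A^* y> gives (Ax)^T y = x^T (A^*) y, i.e. x^T A^T y = x^T (A^*) y. Since this holds for all x, y, we must have A^* = A^T. Therefore
A^* =
[[1, 1],
 [2, 0],
 [0, -2]].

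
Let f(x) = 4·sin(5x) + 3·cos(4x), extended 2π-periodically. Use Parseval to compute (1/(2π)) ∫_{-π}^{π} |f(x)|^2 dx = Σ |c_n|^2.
Σ |c_n|^2 = 25/2

Expand |f|^2 and use orthogonality of {sin(nx), cos(mx)} on [-π, π]:
  ∫_{-π}^{π} sin(nx)^2 dx = π, ∫ cos(mx)^2 dx = π, and cross terms integrate to 0.
So ∫_{-π}^{π} f(x)^2 dx = 4^2 · π + 3^2 · π = (16 + 9)π.
Divide by 2π: (16 + 9)/2 = 25/2.
By Parseval, this equals Σ |c_n|^2.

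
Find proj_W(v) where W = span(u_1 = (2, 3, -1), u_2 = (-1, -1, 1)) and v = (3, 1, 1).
proj_W(v) = (1, 2, 0)

Set up U = [u_1 | ... | u_2] ∈ R^(3×2). The projector onto W = col(U) is P = U (U^T U)^(-1) U^T.
Compute U^T U =
  [14, -6]
  [-6, 3],
and U^T v = (8, -3).
Solve U^T U · c = U^T v for the coefficients: c = (1, 1). The projection is proj_W(v) = U c.
Check: (v - proj_W(v)) · u_1 = 0  (should be 0).
Check: (v - proj_W(v)) · u_2 = 0  (should be 0).
Result: proj_W(v) = (1, 2, 0).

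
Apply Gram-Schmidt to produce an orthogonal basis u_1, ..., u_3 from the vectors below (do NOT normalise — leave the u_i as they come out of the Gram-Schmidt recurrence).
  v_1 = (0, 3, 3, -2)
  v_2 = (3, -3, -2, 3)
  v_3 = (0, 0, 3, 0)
Orthogonal basis:
  u_1 = (0, 3, 3, -2)
  u_2 = (3, -3/22, 19/22, 12/11)
  u_3 = (-171/241, -288/241, 378/241, 135/241)

Apply the Gram-Schmidt recurrence
  u_1 = v_1
  u_i = v_i − Σ_{j<i} ((v_i · u_j) / (u_j · u_j)) · u_j.

Step by step this gives:
  u_1 = (0, 3, 3, -2)
  u_2 = (3, -3/22, 19/22, 12/11)
  u_3 = (-171/241, -288/241, 378/241, 135/241)

Orthogonality check:
  u_2 · u_1 = 0 (should be 0)
  u_3 · u_1 = 0 (should be 0)
  u_3 · u_2 = 0 (should be 0)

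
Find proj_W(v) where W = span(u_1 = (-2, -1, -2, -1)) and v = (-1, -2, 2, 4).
proj_W(v) = (4/5, 2/5, 4/5, 2/5)

Set up U = [u_1 | ... | u_1] ∈ R^(4×1). The projector onto W = col(U) is P = U (U^T U)^(-1) U^T.
Compute U^T U =
  [10],
and U^T v = (-4).
Solve U^T U · c = U^T v for the coefficients: c = (-2/5). The projection is proj_W(v) = U c.
Check: (v - proj_W(v)) · u_1 = 0  (should be 0).
Result: proj_W(v) = (4/5, 2/5, 4/5, 2/5).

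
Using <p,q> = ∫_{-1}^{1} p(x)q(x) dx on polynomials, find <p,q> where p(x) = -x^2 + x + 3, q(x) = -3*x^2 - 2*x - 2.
<p,q> = -84/5

Expand the product: p(x)·q(x) = 3*x^4 - x^3 - 9*x^2 - 8*x - 6.
∫_{-1}^{1} of each monomial x^k gives [2/(k+1) if k even, 0 if k odd]. Integrating term-by-term (or equivalently evaluating the antiderivative F(x) = 3*x^5/5 - x^4/4 - 3*x^3 - 4*x^2 - 6*x at the endpoints):
  F(1) − F(−1) = -253/20 − (83/20) = -84/5.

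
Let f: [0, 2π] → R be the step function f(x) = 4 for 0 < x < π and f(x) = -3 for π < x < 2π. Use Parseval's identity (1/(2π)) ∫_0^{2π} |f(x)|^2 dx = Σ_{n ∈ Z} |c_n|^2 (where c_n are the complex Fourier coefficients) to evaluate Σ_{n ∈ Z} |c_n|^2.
Σ |c_n|^2 = 25/2

Parseval equates the L^2 energy of f (normalised by 1/(2π)) with the ℓ^2 sum of its Fourier coefficients: (1/(2π)) ∫_0^{2π} |f|^2 = Σ |c_n|^2.
Compute the left side: (1/(2π)) [∫_0^π 4^2 dx + ∫_π^{2π} (-3)^2 dx] = (1/(2π)) · (16π + 9π) = (16 + 9)/2 = 25/2.
So Σ_{n ∈ Z} |c_n|^2 = 25/2.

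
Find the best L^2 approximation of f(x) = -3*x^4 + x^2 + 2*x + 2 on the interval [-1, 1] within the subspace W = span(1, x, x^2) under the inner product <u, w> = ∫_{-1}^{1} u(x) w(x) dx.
g(x) = -11*x^2/7 + 2*x + 79/35

The best approximation g ∈ W is the orthogonal projection of f onto W. Writing g = a_0 + a_1 x + a_2 x^2, the coefficients solve the normal equations G · a = b where
  G_{ij} = <φ_i, φ_j> and b_i = <f, φ_i>, with φ_0 = 1, φ_1 = x, φ_2 = x^2.
G =
  [2, 0, 2/3]
  [0, 2/3, 0]
  [2/3, 0, 2/5],
b = (52/15, 4/3, 92/105).
Solving gives a_0 = 79/35, a_1 = 2, a_2 = -11/7, so
  g(x) = -11*x^2/7 + 2*x + 79/35.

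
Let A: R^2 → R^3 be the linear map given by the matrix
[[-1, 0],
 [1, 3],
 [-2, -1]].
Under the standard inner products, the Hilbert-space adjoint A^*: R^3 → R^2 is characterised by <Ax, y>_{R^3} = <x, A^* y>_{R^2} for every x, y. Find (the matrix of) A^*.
A^* = A^T =
[[-1, 1, -2],
 [0, 3, -1]]

For real matrices with standard dot products, the defining identity <Ax, y> = <x, A^* y> gives (Ax)^T y = x^T (A^*) y, i.e. x^T A^T y = x^T (A^*) y. Since this holds for all x, y, we must have A^* = A^T. Therefore
A^* =
[[-1, 1, -2],
 [0, 3, -1]].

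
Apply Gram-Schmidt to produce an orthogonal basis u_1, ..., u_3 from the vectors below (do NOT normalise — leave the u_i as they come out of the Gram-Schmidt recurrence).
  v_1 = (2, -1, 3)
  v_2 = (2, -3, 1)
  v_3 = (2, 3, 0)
Orthogonal basis:
  u_1 = (2, -1, 3)
  u_2 = (4/7, -16/7, -8/7)
  u_3 = (7/3, 7/6, -7/6)

Apply the Gram-Schmidt recurrence
  u_1 = v_1
  u_i = v_i − Σ_{j<i} ((v_i · u_j) / (u_j · u_j)) · u_j.

Step by step this gives:
  u_1 = (2, -1, 3)
  u_2 = (4/7, -16/7, -8/7)
  u_3 = (7/3, 7/6, -7/6)

Orthogonality check:
  u_2 · u_1 = 0 (should be 0)
  u_3 · u_1 = 0 (should be 0)
  u_3 · u_2 = 0 (should be 0)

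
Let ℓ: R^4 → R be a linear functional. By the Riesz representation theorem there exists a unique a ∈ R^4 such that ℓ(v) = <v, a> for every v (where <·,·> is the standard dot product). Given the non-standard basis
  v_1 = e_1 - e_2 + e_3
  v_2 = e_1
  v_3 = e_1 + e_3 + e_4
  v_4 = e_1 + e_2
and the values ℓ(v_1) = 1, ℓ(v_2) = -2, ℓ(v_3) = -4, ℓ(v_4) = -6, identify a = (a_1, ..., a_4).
a = (-2, -4, -1, -1)

Write a = (a_1, ..., a_4) in the standard basis. For each basis vector v_i, ℓ(v_i) = <v_i, a> is a linear equation in the a_j's. Collect the n equations into a matrix system V a = ℓ, where row i of V is v_i (expressed in the standard basis). Since V is invertible (lower-triangular with 1s on the diagonal, up to permutation), solve by back-substitution:
  V =
[[1, -1, 1, 0],
 [1, 0, 0, 0],
 [1, 0, 1, 1],
 [1, 1, 0, 0]]
  V a = (1, -2, -4, -6)
Solving gives a = (-2, -4, -1, -1).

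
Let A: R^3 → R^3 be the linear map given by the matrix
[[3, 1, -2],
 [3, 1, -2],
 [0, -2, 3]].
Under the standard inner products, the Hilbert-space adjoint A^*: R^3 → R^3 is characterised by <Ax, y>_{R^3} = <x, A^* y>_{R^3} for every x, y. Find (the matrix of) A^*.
A^* = A^T =
[[3, 3, 0],
 [1, 1, -2],
 [-2, -2, 3]]

For real matrices with standard dot products, the defining identity <Ax, y> = <x, A^* y> gives (Ax)^T y = x^T (A^*) y, i.e. x^T A^T y = x^T (A^*) y. Since this holds for all x, y, we must have A^* = A^T. Therefore
A^* =
[[3, 3, 0],
 [1, 1, -2],
 [-2, -2, 3]].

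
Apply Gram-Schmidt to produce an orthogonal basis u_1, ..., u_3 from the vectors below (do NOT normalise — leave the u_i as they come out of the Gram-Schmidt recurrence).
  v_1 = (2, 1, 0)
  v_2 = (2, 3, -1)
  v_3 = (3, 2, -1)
Orthogonal basis:
  u_1 = (2, 1, 0)
  u_2 = (-4/5, 8/5, -1)
  u_3 = (1/7, -2/7, -4/7)

Apply the Gram-Schmidt recurrence
  u_1 = v_1
  u_i = v_i − Σ_{j<i} ((v_i · u_j) / (u_j · u_j)) · u_j.

Step by step this gives:
  u_1 = (2, 1, 0)
  u_2 = (-4/5, 8/5, -1)
  u_3 = (1/7, -2/7, -4/7)

Orthogonality check:
  u_2 · u_1 = 0 (should be 0)
  u_3 · u_1 = 0 (should be 0)
  u_3 · u_2 = 0 (should be 0)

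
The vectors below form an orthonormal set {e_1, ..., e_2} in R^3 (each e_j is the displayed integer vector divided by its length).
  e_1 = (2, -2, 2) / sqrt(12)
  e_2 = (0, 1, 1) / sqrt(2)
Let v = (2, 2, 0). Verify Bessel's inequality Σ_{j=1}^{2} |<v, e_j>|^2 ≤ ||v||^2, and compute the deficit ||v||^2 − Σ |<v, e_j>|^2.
Σ |<v, e_j>|^2 = 2; ||v||^2 = 8; deficit = 6

Write each e_j = u_j / sqrt(<u_j, u_j>) where u_j is the displayed integer vector. Then <v, e_j> = <v, u_j> / sqrt(<u_j, u_j>), so |<v, e_j>|^2 = <v, u_j>^2 / <u_j, u_j>.
Coefficients: <v, e_1> = 0/sqrt(12), <v, e_2> = 2/sqrt(2).
Square and sum: Σ |<v, e_j>|^2 = 2.
Compute ||v||^2 = v·v = 8.
Deficit = 8 − 2 = 6 ≥ 0, confirming Bessel's inequality. (The deficit equals ||v − Σ <v,e_j> e_j||^2, the squared distance from v to span{e_j}.)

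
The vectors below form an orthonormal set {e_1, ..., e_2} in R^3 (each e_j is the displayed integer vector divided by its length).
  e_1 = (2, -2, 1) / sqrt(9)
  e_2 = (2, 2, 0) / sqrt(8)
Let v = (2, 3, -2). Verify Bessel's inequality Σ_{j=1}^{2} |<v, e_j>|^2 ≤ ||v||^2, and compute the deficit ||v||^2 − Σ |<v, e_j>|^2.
Σ |<v, e_j>|^2 = 257/18; ||v||^2 = 17; deficit = 49/18

Write each e_j = u_j / sqrt(<u_j, u_j>) where u_j is the displayed integer vector. Then <v, e_j> = <v, u_j> / sqrt(<u_j, u_j>), so |<v, e_j>|^2 = <v, u_j>^2 / <u_j, u_j>.
Coefficients: <v, e_1> = -4/sqrt(9), <v, e_2> = 10/sqrt(8).
Square and sum: Σ |<v, e_j>|^2 = 257/18.
Compute ||v||^2 = v·v = 17.
Deficit = 17 − 257/18 = 49/18 ≥ 0, confirming Bessel's inequality. (The deficit equals ||v − Σ <v,e_j> e_j||^2, the squared distance from v to span{e_j}.)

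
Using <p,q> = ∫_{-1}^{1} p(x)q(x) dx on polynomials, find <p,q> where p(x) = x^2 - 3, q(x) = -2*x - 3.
<p,q> = 16

Expand the product: p(x)·q(x) = -2*x^3 - 3*x^2 + 6*x + 9.
∫_{-1}^{1} of each monomial x^k gives [2/(k+1) if k even, 0 if k odd]. Integrating term-by-term (or equivalently evaluating the antiderivative F(x) = -x^4/2 - x^3 + 3*x^2 + 9*x at the endpoints):
  F(1) − F(−1) = 21/2 − (-11/2) = 16.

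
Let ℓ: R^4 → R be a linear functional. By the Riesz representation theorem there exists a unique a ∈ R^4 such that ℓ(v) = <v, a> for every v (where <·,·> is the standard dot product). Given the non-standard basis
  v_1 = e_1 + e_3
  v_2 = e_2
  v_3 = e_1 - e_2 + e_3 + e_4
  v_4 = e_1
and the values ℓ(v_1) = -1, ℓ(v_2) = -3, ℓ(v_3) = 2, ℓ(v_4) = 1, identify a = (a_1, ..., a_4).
a = (1, -3, -2, 0)

Write a = (a_1, ..., a_4) in the standard basis. For each basis vector v_i, ℓ(v_i) = <v_i, a> is a linear equation in the a_j's. Collect the n equations into a matrix system V a = ℓ, where row i of V is v_i (expressed in the standard basis). Since V is invertible (lower-triangular with 1s on the diagonal, up to permutation), solve by back-substitution:
  V =
[[1, 0, 1, 0],
 [0, 1, 0, 0],
 [1, -1, 1, 1],
 [1, 0, 0, 0]]
  V a = (-1, -3, 2, 1)
Solving gives a = (1, -3, -2, 0).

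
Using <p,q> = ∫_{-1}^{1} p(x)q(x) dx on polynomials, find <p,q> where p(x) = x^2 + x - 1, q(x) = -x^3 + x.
<p,q> = 4/15

Expand the product: p(x)·q(x) = -x^5 - x^4 + 2*x^3 + x^2 - x.
∫_{-1}^{1} of each monomial x^k gives [2/(k+1) if k even, 0 if k odd]. Integrating term-by-term (or equivalently evaluating the antiderivative F(x) = -x^6/6 - x^5/5 + x^4/2 + x^3/3 - x^2/2 at the endpoints):
  F(1) − F(−1) = -1/30 − (-3/10) = 4/15.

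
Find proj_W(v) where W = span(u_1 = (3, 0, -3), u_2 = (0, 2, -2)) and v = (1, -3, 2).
proj_W(v) = (1, -3, 2)

Set up U = [u_1 | ... | u_2] ∈ R^(3×2). The projector onto W = col(U) is P = U (U^T U)^(-1) U^T.
Compute U^T U =
  [18, 6]
  [6, 8],
and U^T v = (-3, -10).
Solve U^T U · c = U^T v for the coefficients: c = (1/3, -3/2). The projection is proj_W(v) = U c.
Check: (v - proj_W(v)) · u_1 = 0  (should be 0).
Check: (v - proj_W(v)) · u_2 = 0  (should be 0).
Result: proj_W(v) = (1, -3, 2).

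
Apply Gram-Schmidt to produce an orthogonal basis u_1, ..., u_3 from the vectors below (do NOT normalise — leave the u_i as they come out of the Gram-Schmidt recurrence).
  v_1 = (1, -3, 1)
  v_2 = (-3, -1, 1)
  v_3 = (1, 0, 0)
Orthogonal basis:
  u_1 = (1, -3, 1)
  u_2 = (-34/11, -8/11, 10/11)
  u_3 = (1/30, 1/15, 1/6)

Apply the Gram-Schmidt recurrence
  u_1 = v_1
  u_i = v_i − Σ_{j<i} ((v_i · u_j) / (u_j · u_j)) · u_j.

Step by step this gives:
  u_1 = (1, -3, 1)
  u_2 = (-34/11, -8/11, 10/11)
  u_3 = (1/30, 1/15, 1/6)

Orthogonality check:
  u_2 · u_1 = 0 (should be 0)
  u_3 · u_1 = 0 (should be 0)
  u_3 · u_2 = 0 (should be 0)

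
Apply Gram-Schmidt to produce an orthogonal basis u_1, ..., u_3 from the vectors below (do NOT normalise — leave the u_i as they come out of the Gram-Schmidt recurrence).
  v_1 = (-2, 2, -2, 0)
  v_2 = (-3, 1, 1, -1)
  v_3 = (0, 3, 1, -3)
Orthogonal basis:
  u_1 = (-2, 2, -2, 0)
  u_2 = (-2, 0, 2, -1)
  u_3 = (16/9, 7/3, 5/9, -22/9)

Apply the Gram-Schmidt recurrence
  u_1 = v_1
  u_i = v_i − Σ_{j<i} ((v_i · u_j) / (u_j · u_j)) · u_j.

Step by step this gives:
  u_1 = (-2, 2, -2, 0)
  u_2 = (-2, 0, 2, -1)
  u_3 = (16/9, 7/3, 5/9, -22/9)

Orthogonality check:
  u_2 · u_1 = 0 (should be 0)
  u_3 · u_1 = 0 (should be 0)
  u_3 · u_2 = 0 (should be 0)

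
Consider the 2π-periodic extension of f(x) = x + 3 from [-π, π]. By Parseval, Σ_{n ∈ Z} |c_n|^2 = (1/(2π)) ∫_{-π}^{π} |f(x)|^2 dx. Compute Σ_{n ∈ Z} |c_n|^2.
Σ |c_n|^2 = π^2/3 + 9

Expand and integrate term by term over [-π, π]:
  ∫ (x)^2 dx = 1·(2π^3/3); ∫ 2·1·(3)·x dx = 0 (odd integrand); ∫ 3^2 dx = 9·2π.
So (1/(2π)) ∫_{-π}^{π} (x + 3)^2 dx = 1π^2/3 + 9 = π^2/3 + 9.
Parseval ⇒ Σ |c_n|^2 = π^2/3 + 9.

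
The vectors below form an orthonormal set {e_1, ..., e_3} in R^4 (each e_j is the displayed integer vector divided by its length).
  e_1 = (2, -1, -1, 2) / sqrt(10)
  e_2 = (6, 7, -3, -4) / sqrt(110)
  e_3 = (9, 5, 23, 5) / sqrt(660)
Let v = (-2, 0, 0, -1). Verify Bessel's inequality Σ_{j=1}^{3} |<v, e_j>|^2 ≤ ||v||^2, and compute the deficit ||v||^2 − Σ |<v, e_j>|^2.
Σ |<v, e_j>|^2 = 299/60; ||v||^2 = 5; deficit = 1/60

Write each e_j = u_j / sqrt(<u_j, u_j>) where u_j is the displayed integer vector. Then <v, e_j> = <v, u_j> / sqrt(<u_j, u_j>), so |<v, e_j>|^2 = <v, u_j>^2 / <u_j, u_j>.
Coefficients: <v, e_1> = -6/sqrt(10), <v, e_2> = -8/sqrt(110), <v, e_3> = -23/sqrt(660).
Square and sum: Σ |<v, e_j>|^2 = 299/60.
Compute ||v||^2 = v·v = 5.
Deficit = 5 − 299/60 = 1/60 ≥ 0, confirming Bessel's inequality. (The deficit equals ||v − Σ <v,e_j> e_j||^2, the squared distance from v to span{e_j}.)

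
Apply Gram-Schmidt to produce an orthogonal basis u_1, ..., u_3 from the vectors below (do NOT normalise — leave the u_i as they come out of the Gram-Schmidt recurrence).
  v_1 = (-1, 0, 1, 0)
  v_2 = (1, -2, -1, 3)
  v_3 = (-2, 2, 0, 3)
Orthogonal basis:
  u_1 = (-1, 0, 1, 0)
  u_2 = (0, -2, 0, 3)
  u_3 = (-1, 36/13, -1, 24/13)

Apply the Gram-Schmidt recurrence
  u_1 = v_1
  u_i = v_i − Σ_{j<i} ((v_i · u_j) / (u_j · u_j)) · u_j.

Step by step this gives:
  u_1 = (-1, 0, 1, 0)
  u_2 = (0, -2, 0, 3)
  u_3 = (-1, 36/13, -1, 24/13)

Orthogonality check:
  u_2 · u_1 = 0 (should be 0)
  u_3 · u_1 = 0 (should be 0)
  u_3 · u_2 = 0 (should be 0)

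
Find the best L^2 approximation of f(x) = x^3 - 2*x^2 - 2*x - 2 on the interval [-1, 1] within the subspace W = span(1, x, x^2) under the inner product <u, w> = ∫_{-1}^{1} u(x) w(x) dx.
g(x) = -2*x^2 - 7*x/5 - 2

The best approximation g ∈ W is the orthogonal projection of f onto W. Writing g = a_0 + a_1 x + a_2 x^2, the coefficients solve the normal equations G · a = b where
  G_{ij} = <φ_i, φ_j> and b_i = <f, φ_i>, with φ_0 = 1, φ_1 = x, φ_2 = x^2.
G =
  [2, 0, 2/3]
  [0, 2/3, 0]
  [2/3, 0, 2/5],
b = (-16/3, -14/15, -32/15).
Solving gives a_0 = -2, a_1 = -7/5, a_2 = -2, so
  g(x) = -2*x^2 - 7*x/5 - 2.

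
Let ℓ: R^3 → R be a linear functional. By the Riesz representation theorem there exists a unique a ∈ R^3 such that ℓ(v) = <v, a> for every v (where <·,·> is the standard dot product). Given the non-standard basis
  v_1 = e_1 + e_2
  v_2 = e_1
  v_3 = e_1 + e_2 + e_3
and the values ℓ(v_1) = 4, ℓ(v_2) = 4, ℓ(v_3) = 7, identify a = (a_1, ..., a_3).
a = (4, 0, 3)

Write a = (a_1, ..., a_3) in the standard basis. For each basis vector v_i, ℓ(v_i) = <v_i, a> is a linear equation in the a_j's. Collect the n equations into a matrix system V a = ℓ, where row i of V is v_i (expressed in the standard basis). Since V is invertible (lower-triangular with 1s on the diagonal, up to permutation), solve by back-substitution:
  V =
[[1, 1, 0],
 [1, 0, 0],
 [1, 1, 1]]
  V a = (4, 4, 7)
Solving gives a = (4, 0, 3).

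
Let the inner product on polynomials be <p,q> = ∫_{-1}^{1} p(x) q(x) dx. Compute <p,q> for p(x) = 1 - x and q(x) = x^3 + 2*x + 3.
<p,q> = 64/15

Expand the product: p(x)·q(x) = -x^4 + x^3 - 2*x^2 - x + 3.
∫_{-1}^{1} of each monomial x^k gives [2/(k+1) if k even, 0 if k odd]. Integrating term-by-term (or equivalently evaluating the antiderivative F(x) = -x^5/5 + x^4/4 - 2*x^3/3 - x^2/2 + 3*x at the endpoints):
  F(1) − F(−1) = 113/60 − (-143/60) = 64/15.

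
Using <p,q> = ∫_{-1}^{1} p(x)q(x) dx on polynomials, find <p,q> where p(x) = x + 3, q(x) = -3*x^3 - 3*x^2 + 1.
<p,q> = -6/5

Expand the product: p(x)·q(x) = -3*x^4 - 12*x^3 - 9*x^2 + x + 3.
∫_{-1}^{1} of each monomial x^k gives [2/(k+1) if k even, 0 if k odd]. Integrating term-by-term (or equivalently evaluating the antiderivative F(x) = -3*x^5/5 - 3*x^4 - 3*x^3 + x^2/2 + 3*x at the endpoints):
  F(1) − F(−1) = -31/10 − (-19/10) = -6/5.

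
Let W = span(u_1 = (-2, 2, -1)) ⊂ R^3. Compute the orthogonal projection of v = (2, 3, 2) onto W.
proj_W(v) = (0, 0, 0)

Set up U = [u_1 | ... | u_1] ∈ R^(3×1). The projector onto W = col(U) is P = U (U^T U)^(-1) U^T.
Compute U^T U =
  [9],
and U^T v = (0).
Solve U^T U · c = U^T v for the coefficients: c = (0). The projection is proj_W(v) = U c.
Check: (v - proj_W(v)) · u_1 = 0  (should be 0).
Result: proj_W(v) = (0, 0, 0).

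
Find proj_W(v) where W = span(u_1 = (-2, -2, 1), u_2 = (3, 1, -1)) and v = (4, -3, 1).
proj_W(v) = (67/18, -59/18, -1/9)

Set up U = [u_1 | ... | u_2] ∈ R^(3×2). The projector onto W = col(U) is P = U (U^T U)^(-1) U^T.
Compute U^T U =
  [9, -9]
  [-9, 11],
and U^T v = (-1, 8).
Solve U^T U · c = U^T v for the coefficients: c = (61/18, 7/2). The projection is proj_W(v) = U c.
Check: (v - proj_W(v)) · u_1 = 0  (should be 0).
Check: (v - proj_W(v)) · u_2 = 0  (should be 0).
Result: proj_W(v) = (67/18, -59/18, -1/9).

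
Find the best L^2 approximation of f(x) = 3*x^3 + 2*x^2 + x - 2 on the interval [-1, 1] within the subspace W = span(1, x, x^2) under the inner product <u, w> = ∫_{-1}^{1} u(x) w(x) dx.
g(x) = 2*x^2 + 14*x/5 - 2

The best approximation g ∈ W is the orthogonal projection of f onto W. Writing g = a_0 + a_1 x + a_2 x^2, the coefficients solve the normal equations G · a = b where
  G_{ij} = <φ_i, φ_j> and b_i = <f, φ_i>, with φ_0 = 1, φ_1 = x, φ_2 = x^2.
G =
  [2, 0, 2/3]
  [0, 2/3, 0]
  [2/3, 0, 2/5],
b = (-8/3, 28/15, -8/15).
Solving gives a_0 = -2, a_1 = 14/5, a_2 = 2, so
  g(x) = 2*x^2 + 14*x/5 - 2.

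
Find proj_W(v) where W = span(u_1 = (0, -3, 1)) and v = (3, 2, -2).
proj_W(v) = (0, 12/5, -4/5)

Set up U = [u_1 | ... | u_1] ∈ R^(3×1). The projector onto W = col(U) is P = U (U^T U)^(-1) U^T.
Compute U^T U =
  [10],
and U^T v = (-8).
Solve U^T U · c = U^T v for the coefficients: c = (-4/5). The projection is proj_W(v) = U c.
Check: (v - proj_W(v)) · u_1 = 0  (should be 0).
Result: proj_W(v) = (0, 12/5, -4/5).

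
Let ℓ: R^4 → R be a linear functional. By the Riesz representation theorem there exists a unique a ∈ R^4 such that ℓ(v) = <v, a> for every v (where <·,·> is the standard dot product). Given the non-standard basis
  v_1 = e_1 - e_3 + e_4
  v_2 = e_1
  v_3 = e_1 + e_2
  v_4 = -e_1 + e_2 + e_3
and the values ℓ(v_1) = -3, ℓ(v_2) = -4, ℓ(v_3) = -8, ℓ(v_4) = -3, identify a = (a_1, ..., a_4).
a = (-4, -4, -3, -2)

Write a = (a_1, ..., a_4) in the standard basis. For each basis vector v_i, ℓ(v_i) = <v_i, a> is a linear equation in the a_j's. Collect the n equations into a matrix system V a = ℓ, where row i of V is v_i (expressed in the standard basis). Since V is invertible (lower-triangular with 1s on the diagonal, up to permutation), solve by back-substitution:
  V =
[[1, 0, -1, 1],
 [1, 0, 0, 0],
 [1, 1, 0, 0],
 [-1, 1, 1, 0]]
  V a = (-3, -4, -8, -3)
Solving gives a = (-4, -4, -3, -2).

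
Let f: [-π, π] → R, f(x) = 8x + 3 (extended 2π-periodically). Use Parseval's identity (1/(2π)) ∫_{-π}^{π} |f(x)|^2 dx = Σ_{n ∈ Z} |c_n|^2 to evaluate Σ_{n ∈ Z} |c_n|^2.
Σ |c_n|^2 = 64π^2/3 + 9

Expand and integrate term by term over [-π, π]:
  ∫ (8x)^2 dx = 64·(2π^3/3); ∫ 2·8·(3)·x dx = 0 (odd integrand); ∫ 3^2 dx = 9·2π.
So (1/(2π)) ∫_{-π}^{π} (8x + 3)^2 dx = 64π^2/3 + 9 = 64π^2/3 + 9.
Parseval ⇒ Σ |c_n|^2 = 64π^2/3 + 9.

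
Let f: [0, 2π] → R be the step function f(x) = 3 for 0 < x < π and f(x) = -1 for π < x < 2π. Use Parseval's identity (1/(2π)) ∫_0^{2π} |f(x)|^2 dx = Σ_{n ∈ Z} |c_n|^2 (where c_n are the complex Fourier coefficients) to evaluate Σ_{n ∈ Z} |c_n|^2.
Σ |c_n|^2 = 5

Parseval equates the L^2 energy of f (normalised by 1/(2π)) with the ℓ^2 sum of its Fourier coefficients: (1/(2π)) ∫_0^{2π} |f|^2 = Σ |c_n|^2.
Compute the left side: (1/(2π)) [∫_0^π 3^2 dx + ∫_π^{2π} (-1)^2 dx] = (1/(2π)) · (9π + 1π) = (9 + 1)/2 = 5.
So Σ_{n ∈ Z} |c_n|^2 = 5.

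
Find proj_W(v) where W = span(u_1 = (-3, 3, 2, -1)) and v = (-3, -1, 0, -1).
proj_W(v) = (-21/23, 21/23, 14/23, -7/23)

Set up U = [u_1 | ... | u_1] ∈ R^(4×1). The projector onto W = col(U) is P = U (U^T U)^(-1) U^T.
Compute U^T U =
  [23],
and U^T v = (7).
Solve U^T U · c = U^T v for the coefficients: c = (7/23). The projection is proj_W(v) = U c.
Check: (v - proj_W(v)) · u_1 = 0  (should be 0).
Result: proj_W(v) = (-21/23, 21/23, 14/23, -7/23).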